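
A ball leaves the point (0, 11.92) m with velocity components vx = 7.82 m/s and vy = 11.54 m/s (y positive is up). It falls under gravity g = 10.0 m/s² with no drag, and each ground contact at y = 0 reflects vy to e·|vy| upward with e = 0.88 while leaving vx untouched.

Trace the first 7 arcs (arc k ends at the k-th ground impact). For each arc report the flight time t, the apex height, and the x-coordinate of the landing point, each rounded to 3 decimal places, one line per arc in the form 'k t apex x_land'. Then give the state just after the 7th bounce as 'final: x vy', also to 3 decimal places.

1 3.082 18.579 24.098
2 3.393 14.387 50.628
3 2.985 11.141 73.975
4 2.627 8.628 94.520
5 2.312 6.681 112.600
6 2.035 5.174 128.510
7 1.790 4.007 142.511
final: 142.511 7.878

Arc 1: start y=11.920, vy=11.540 → t=3.082, apex=18.579, x_land=24.098, impact vy=-19.276
  bounce: vy ← 0.88·19.276 = 16.963
Arc 2: start y=0.000, vy=16.963 → t=3.393, apex=14.387, x_land=50.628, impact vy=-16.963
  bounce: vy ← 0.88·16.963 = 14.927
Arc 3: start y=0.000, vy=14.927 → t=2.985, apex=11.141, x_land=73.975, impact vy=-14.927
  bounce: vy ← 0.88·14.927 = 13.136
Arc 4: start y=0.000, vy=13.136 → t=2.627, apex=8.628, x_land=94.520, impact vy=-13.136
  bounce: vy ← 0.88·13.136 = 11.560
Arc 5: start y=0.000, vy=11.560 → t=2.312, apex=6.681, x_land=112.600, impact vy=-11.560
  bounce: vy ← 0.88·11.560 = 10.173
Arc 6: start y=0.000, vy=10.173 → t=2.035, apex=5.174, x_land=128.510, impact vy=-10.173
  bounce: vy ← 0.88·10.173 = 8.952
Arc 7: start y=0.000, vy=8.952 → t=1.790, apex=4.007, x_land=142.511, impact vy=-8.952
  bounce: vy ← 0.88·8.952 = 7.878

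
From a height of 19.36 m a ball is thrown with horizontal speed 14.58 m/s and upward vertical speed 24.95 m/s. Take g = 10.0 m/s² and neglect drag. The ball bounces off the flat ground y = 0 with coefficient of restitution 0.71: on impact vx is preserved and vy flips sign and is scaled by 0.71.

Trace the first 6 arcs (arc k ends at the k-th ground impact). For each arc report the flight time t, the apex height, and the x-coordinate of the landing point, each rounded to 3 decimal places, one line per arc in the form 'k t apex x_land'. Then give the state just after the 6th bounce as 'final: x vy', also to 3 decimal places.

1 5.673 50.485 82.706
2 4.512 25.450 148.494
3 3.204 12.829 195.203
4 2.275 6.467 228.366
5 1.615 3.260 251.912
6 1.147 1.643 268.630
final: 268.630 4.070

Arc 1: start y=19.360, vy=24.950 → t=5.673, apex=50.485, x_land=82.706, impact vy=-31.776
  bounce: vy ← 0.71·31.776 = 22.561
Arc 2: start y=0.000, vy=22.561 → t=4.512, apex=25.450, x_land=148.494, impact vy=-22.561
  bounce: vy ← 0.71·22.561 = 16.018
Arc 3: start y=0.000, vy=16.018 → t=3.204, apex=12.829, x_land=195.203, impact vy=-16.018
  bounce: vy ← 0.71·16.018 = 11.373
Arc 4: start y=0.000, vy=11.373 → t=2.275, apex=6.467, x_land=228.366, impact vy=-11.373
  bounce: vy ← 0.71·11.373 = 8.075
Arc 5: start y=0.000, vy=8.075 → t=1.615, apex=3.260, x_land=251.912, impact vy=-8.075
  bounce: vy ← 0.71·8.075 = 5.733
Arc 6: start y=0.000, vy=5.733 → t=1.147, apex=1.643, x_land=268.630, impact vy=-5.733
  bounce: vy ← 0.71·5.733 = 4.070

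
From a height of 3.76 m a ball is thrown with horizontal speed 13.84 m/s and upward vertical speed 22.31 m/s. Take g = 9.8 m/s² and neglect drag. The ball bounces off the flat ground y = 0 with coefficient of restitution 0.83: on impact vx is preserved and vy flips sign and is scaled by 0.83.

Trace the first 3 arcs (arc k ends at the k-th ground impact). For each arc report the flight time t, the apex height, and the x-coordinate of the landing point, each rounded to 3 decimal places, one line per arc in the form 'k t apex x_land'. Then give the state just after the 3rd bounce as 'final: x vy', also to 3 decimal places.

1 4.716 29.155 65.266
2 4.049 20.085 121.307
3 3.361 13.836 167.820
final: 167.820 13.668

Arc 1: start y=3.760, vy=22.310 → t=4.716, apex=29.155, x_land=65.266, impact vy=-23.905
  bounce: vy ← 0.83·23.905 = 19.841
Arc 2: start y=0.000, vy=19.841 → t=4.049, apex=20.085, x_land=121.307, impact vy=-19.841
  bounce: vy ← 0.83·19.841 = 16.468
Arc 3: start y=0.000, vy=16.468 → t=3.361, apex=13.836, x_land=167.820, impact vy=-16.468
  bounce: vy ← 0.83·16.468 = 13.668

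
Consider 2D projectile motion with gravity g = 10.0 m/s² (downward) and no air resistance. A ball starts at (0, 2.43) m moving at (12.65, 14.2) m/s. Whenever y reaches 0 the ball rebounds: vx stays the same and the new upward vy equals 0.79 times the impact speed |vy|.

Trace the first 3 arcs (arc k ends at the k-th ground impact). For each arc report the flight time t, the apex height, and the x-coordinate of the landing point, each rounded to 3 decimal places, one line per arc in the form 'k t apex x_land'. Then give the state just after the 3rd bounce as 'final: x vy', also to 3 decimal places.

1 3.002 12.512 37.974
2 2.499 7.809 69.591
3 1.975 4.873 94.569
final: 94.569 7.799

Arc 1: start y=2.430, vy=14.200 → t=3.002, apex=12.512, x_land=37.974, impact vy=-15.819
  bounce: vy ← 0.79·15.819 = 12.497
Arc 2: start y=0.000, vy=12.497 → t=2.499, apex=7.809, x_land=69.591, impact vy=-12.497
  bounce: vy ← 0.79·12.497 = 9.873
Arc 3: start y=0.000, vy=9.873 → t=1.975, apex=4.873, x_land=94.569, impact vy=-9.873
  bounce: vy ← 0.79·9.873 = 7.799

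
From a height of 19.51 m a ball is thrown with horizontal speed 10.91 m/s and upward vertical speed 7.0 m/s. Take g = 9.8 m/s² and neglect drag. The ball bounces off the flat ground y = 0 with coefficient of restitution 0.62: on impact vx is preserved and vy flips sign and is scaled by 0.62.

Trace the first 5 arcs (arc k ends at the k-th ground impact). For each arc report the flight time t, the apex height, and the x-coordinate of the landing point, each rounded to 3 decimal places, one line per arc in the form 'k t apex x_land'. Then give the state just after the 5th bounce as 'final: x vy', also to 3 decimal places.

1 2.834 22.010 30.915
2 2.628 8.461 59.587
3 1.629 3.252 77.364
4 1.010 1.250 88.386
5 0.626 0.481 95.219
final: 95.219 1.903

Arc 1: start y=19.510, vy=7.000 → t=2.834, apex=22.010, x_land=30.915, impact vy=-20.770
  bounce: vy ← 0.62·20.770 = 12.877
Arc 2: start y=0.000, vy=12.877 → t=2.628, apex=8.461, x_land=59.587, impact vy=-12.877
  bounce: vy ← 0.62·12.877 = 7.984
Arc 3: start y=0.000, vy=7.984 → t=1.629, apex=3.252, x_land=77.364, impact vy=-7.984
  bounce: vy ← 0.62·7.984 = 4.950
Arc 4: start y=0.000, vy=4.950 → t=1.010, apex=1.250, x_land=88.386, impact vy=-4.950
  bounce: vy ← 0.62·4.950 = 3.069
Arc 5: start y=0.000, vy=3.069 → t=0.626, apex=0.481, x_land=95.219, impact vy=-3.069
  bounce: vy ← 0.62·3.069 = 1.903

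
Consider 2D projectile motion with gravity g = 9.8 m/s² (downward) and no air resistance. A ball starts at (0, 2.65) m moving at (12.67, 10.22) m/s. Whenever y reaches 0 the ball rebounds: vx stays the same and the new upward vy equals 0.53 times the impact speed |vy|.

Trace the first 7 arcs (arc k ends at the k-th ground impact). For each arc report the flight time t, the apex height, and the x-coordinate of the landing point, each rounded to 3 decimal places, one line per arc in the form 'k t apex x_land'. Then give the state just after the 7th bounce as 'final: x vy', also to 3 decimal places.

Arc 1: start y=2.650, vy=10.220 → t=2.319, apex=7.979, x_land=29.381, impact vy=-12.506
  bounce: vy ← 0.53·12.506 = 6.628
Arc 2: start y=0.000, vy=6.628 → t=1.353, apex=2.241, x_land=46.519, impact vy=-6.628
  bounce: vy ← 0.53·6.628 = 3.513
Arc 3: start y=0.000, vy=3.513 → t=0.717, apex=0.630, x_land=55.602, impact vy=-3.513
  bounce: vy ← 0.53·3.513 = 1.862
Arc 4: start y=0.000, vy=1.862 → t=0.380, apex=0.177, x_land=60.416, impact vy=-1.862
  bounce: vy ← 0.53·1.862 = 0.987
Arc 5: start y=0.000, vy=0.987 → t=0.201, apex=0.050, x_land=62.967, impact vy=-0.987
  bounce: vy ← 0.53·0.987 = 0.523
Arc 6: start y=0.000, vy=0.523 → t=0.107, apex=0.014, x_land=64.320, impact vy=-0.523
  bounce: vy ← 0.53·0.523 = 0.277
Arc 7: start y=0.000, vy=0.277 → t=0.057, apex=0.004, x_land=65.036, impact vy=-0.277
  bounce: vy ← 0.53·0.277 = 0.147

1 2.319 7.979 29.381
2 1.353 2.241 46.519
3 0.717 0.630 55.602
4 0.380 0.177 60.416
5 0.201 0.050 62.967
6 0.107 0.014 64.320
7 0.057 0.004 65.036
final: 65.036 0.147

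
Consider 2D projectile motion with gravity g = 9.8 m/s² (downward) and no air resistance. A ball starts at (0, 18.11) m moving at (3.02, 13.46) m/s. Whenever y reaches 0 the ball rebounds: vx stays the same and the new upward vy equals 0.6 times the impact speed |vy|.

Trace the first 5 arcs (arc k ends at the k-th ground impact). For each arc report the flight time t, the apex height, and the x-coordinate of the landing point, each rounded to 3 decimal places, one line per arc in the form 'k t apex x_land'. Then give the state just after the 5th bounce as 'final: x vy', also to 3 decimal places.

1 3.736 27.353 11.283
2 2.835 9.847 19.846
3 1.701 3.545 24.983
4 1.021 1.276 28.066
5 0.612 0.459 29.915
final: 29.915 1.800

Arc 1: start y=18.110, vy=13.460 → t=3.736, apex=27.353, x_land=11.283, impact vy=-23.154
  bounce: vy ← 0.6·23.154 = 13.893
Arc 2: start y=0.000, vy=13.893 → t=2.835, apex=9.847, x_land=19.846, impact vy=-13.893
  bounce: vy ← 0.6·13.893 = 8.336
Arc 3: start y=0.000, vy=8.336 → t=1.701, apex=3.545, x_land=24.983, impact vy=-8.336
  bounce: vy ← 0.6·8.336 = 5.001
Arc 4: start y=0.000, vy=5.001 → t=1.021, apex=1.276, x_land=28.066, impact vy=-5.001
  bounce: vy ← 0.6·5.001 = 3.001
Arc 5: start y=0.000, vy=3.001 → t=0.612, apex=0.459, x_land=29.915, impact vy=-3.001
  bounce: vy ← 0.6·3.001 = 1.800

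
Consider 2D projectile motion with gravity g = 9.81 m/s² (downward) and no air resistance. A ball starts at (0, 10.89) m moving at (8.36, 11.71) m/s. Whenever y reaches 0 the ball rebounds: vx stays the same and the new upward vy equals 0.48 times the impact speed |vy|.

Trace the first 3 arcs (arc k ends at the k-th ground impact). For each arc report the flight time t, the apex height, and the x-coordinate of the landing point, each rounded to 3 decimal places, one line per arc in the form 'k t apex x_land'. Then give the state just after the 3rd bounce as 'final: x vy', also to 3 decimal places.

Arc 1: start y=10.890, vy=11.710 → t=3.103, apex=17.879, x_land=25.940, impact vy=-18.729
  bounce: vy ← 0.48·18.729 = 8.990
Arc 2: start y=0.000, vy=8.990 → t=1.833, apex=4.119, x_land=41.263, impact vy=-8.990
  bounce: vy ← 0.48·8.990 = 4.315
Arc 3: start y=0.000, vy=4.315 → t=0.880, apex=0.949, x_land=48.617, impact vy=-4.315
  bounce: vy ← 0.48·4.315 = 2.071

1 3.103 17.879 25.940
2 1.833 4.119 41.263
3 0.880 0.949 48.617
final: 48.617 2.071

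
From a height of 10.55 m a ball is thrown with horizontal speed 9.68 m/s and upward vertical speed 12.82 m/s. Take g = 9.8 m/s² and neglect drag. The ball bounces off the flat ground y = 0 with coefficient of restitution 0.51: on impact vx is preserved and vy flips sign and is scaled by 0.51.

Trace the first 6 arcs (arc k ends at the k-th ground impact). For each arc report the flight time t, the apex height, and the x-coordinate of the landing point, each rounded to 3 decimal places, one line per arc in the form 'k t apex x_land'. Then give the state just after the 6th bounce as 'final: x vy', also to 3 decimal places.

1 3.274 18.935 31.692
2 2.005 4.925 51.101
3 1.023 1.281 61.000
4 0.522 0.333 66.049
5 0.266 0.087 68.623
6 0.136 0.023 69.936
final: 69.936 0.339

Arc 1: start y=10.550, vy=12.820 → t=3.274, apex=18.935, x_land=31.692, impact vy=-19.265
  bounce: vy ← 0.51·19.265 = 9.825
Arc 2: start y=0.000, vy=9.825 → t=2.005, apex=4.925, x_land=51.101, impact vy=-9.825
  bounce: vy ← 0.51·9.825 = 5.011
Arc 3: start y=0.000, vy=5.011 → t=1.023, apex=1.281, x_land=61.000, impact vy=-5.011
  bounce: vy ← 0.51·5.011 = 2.555
Arc 4: start y=0.000, vy=2.555 → t=0.522, apex=0.333, x_land=66.049, impact vy=-2.555
  bounce: vy ← 0.51·2.555 = 1.303
Arc 5: start y=0.000, vy=1.303 → t=0.266, apex=0.087, x_land=68.623, impact vy=-1.303
  bounce: vy ← 0.51·1.303 = 0.665
Arc 6: start y=0.000, vy=0.665 → t=0.136, apex=0.023, x_land=69.936, impact vy=-0.665
  bounce: vy ← 0.51·0.665 = 0.339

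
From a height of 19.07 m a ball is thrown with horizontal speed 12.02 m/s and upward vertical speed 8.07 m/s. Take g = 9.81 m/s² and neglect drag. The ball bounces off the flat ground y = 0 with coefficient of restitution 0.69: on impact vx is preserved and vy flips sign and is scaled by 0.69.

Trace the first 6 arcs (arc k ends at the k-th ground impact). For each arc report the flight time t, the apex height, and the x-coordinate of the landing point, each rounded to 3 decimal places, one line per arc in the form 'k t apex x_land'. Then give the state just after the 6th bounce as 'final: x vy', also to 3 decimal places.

Arc 1: start y=19.070, vy=8.070 → t=2.959, apex=22.389, x_land=35.569, impact vy=-20.959
  bounce: vy ← 0.69·20.959 = 14.462
Arc 2: start y=0.000, vy=14.462 → t=2.948, apex=10.660, x_land=71.008, impact vy=-14.462
  bounce: vy ← 0.69·14.462 = 9.979
Arc 3: start y=0.000, vy=9.979 → t=2.034, apex=5.075, x_land=95.461, impact vy=-9.979
  bounce: vy ← 0.69·9.979 = 6.885
Arc 4: start y=0.000, vy=6.885 → t=1.404, apex=2.416, x_land=112.334, impact vy=-6.885
  bounce: vy ← 0.69·6.885 = 4.751
Arc 5: start y=0.000, vy=4.751 → t=0.969, apex=1.150, x_land=123.976, impact vy=-4.751
  bounce: vy ← 0.69·4.751 = 3.278
Arc 6: start y=0.000, vy=3.278 → t=0.668, apex=0.548, x_land=132.009, impact vy=-3.278
  bounce: vy ← 0.69·3.278 = 2.262

1 2.959 22.389 35.569
2 2.948 10.660 71.008
3 2.034 5.075 95.461
4 1.404 2.416 112.334
5 0.969 1.150 123.976
6 0.668 0.548 132.009
final: 132.009 2.262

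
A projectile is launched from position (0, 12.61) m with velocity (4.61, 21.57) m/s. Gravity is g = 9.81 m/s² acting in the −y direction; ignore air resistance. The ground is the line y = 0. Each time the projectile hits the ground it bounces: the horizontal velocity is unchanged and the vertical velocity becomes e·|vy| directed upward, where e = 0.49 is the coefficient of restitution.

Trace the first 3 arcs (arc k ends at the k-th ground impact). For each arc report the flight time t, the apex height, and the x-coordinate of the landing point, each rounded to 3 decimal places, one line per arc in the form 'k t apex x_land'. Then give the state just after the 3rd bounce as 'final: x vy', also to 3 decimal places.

Arc 1: start y=12.610, vy=21.570 → t=4.920, apex=36.324, x_land=22.682, impact vy=-26.696
  bounce: vy ← 0.49·26.696 = 13.081
Arc 2: start y=0.000, vy=13.081 → t=2.667, apex=8.721, x_land=34.976, impact vy=-13.081
  bounce: vy ← 0.49·13.081 = 6.410
Arc 3: start y=0.000, vy=6.410 → t=1.307, apex=2.094, x_land=41.000, impact vy=-6.410
  bounce: vy ← 0.49·6.410 = 3.141

1 4.920 36.324 22.682
2 2.667 8.721 34.976
3 1.307 2.094 41.000
final: 41.000 3.141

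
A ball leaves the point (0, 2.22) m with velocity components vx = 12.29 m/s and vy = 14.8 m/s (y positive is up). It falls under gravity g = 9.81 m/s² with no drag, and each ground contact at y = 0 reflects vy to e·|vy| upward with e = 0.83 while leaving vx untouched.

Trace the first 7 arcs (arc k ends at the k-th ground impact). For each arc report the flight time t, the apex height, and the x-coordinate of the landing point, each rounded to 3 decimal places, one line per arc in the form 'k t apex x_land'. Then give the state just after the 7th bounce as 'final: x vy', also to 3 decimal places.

1 3.161 13.384 38.843
2 2.742 9.220 72.543
3 2.276 6.352 100.515
4 1.889 4.376 123.731
5 1.568 3.014 143.000
6 1.301 2.077 158.994
7 1.080 1.431 172.269
final: 172.269 4.397

Arc 1: start y=2.220, vy=14.800 → t=3.161, apex=13.384, x_land=38.843, impact vy=-16.205
  bounce: vy ← 0.83·16.205 = 13.450
Arc 2: start y=0.000, vy=13.450 → t=2.742, apex=9.220, x_land=72.543, impact vy=-13.450
  bounce: vy ← 0.83·13.450 = 11.164
Arc 3: start y=0.000, vy=11.164 → t=2.276, apex=6.352, x_land=100.515, impact vy=-11.164
  bounce: vy ← 0.83·11.164 = 9.266
Arc 4: start y=0.000, vy=9.266 → t=1.889, apex=4.376, x_land=123.731, impact vy=-9.266
  bounce: vy ← 0.83·9.266 = 7.691
Arc 5: start y=0.000, vy=7.691 → t=1.568, apex=3.014, x_land=143.000, impact vy=-7.691
  bounce: vy ← 0.83·7.691 = 6.383
Arc 6: start y=0.000, vy=6.383 → t=1.301, apex=2.077, x_land=158.994, impact vy=-6.383
  bounce: vy ← 0.83·6.383 = 5.298
Arc 7: start y=0.000, vy=5.298 → t=1.080, apex=1.431, x_land=172.269, impact vy=-5.298
  bounce: vy ← 0.83·5.298 = 4.397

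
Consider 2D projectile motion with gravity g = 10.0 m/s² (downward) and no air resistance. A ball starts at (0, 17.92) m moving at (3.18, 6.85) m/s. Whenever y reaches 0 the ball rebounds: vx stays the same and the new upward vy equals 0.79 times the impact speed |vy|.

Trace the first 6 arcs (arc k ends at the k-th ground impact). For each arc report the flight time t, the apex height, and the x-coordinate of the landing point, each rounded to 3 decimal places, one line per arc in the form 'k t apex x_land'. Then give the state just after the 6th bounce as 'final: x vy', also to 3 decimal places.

1 2.698 20.266 8.580
2 3.181 12.648 18.696
3 2.513 7.894 26.687
4 1.985 4.926 33.000
5 1.568 3.075 37.987
6 1.239 1.919 41.927
final: 41.927 4.894

Arc 1: start y=17.920, vy=6.850 → t=2.698, apex=20.266, x_land=8.580, impact vy=-20.133
  bounce: vy ← 0.79·20.133 = 15.905
Arc 2: start y=0.000, vy=15.905 → t=3.181, apex=12.648, x_land=18.696, impact vy=-15.905
  bounce: vy ← 0.79·15.905 = 12.565
Arc 3: start y=0.000, vy=12.565 → t=2.513, apex=7.894, x_land=26.687, impact vy=-12.565
  bounce: vy ← 0.79·12.565 = 9.926
Arc 4: start y=0.000, vy=9.926 → t=1.985, apex=4.926, x_land=33.000, impact vy=-9.926
  bounce: vy ← 0.79·9.926 = 7.842
Arc 5: start y=0.000, vy=7.842 → t=1.568, apex=3.075, x_land=37.987, impact vy=-7.842
  bounce: vy ← 0.79·7.842 = 6.195
Arc 6: start y=0.000, vy=6.195 → t=1.239, apex=1.919, x_land=41.927, impact vy=-6.195
  bounce: vy ← 0.79·6.195 = 4.894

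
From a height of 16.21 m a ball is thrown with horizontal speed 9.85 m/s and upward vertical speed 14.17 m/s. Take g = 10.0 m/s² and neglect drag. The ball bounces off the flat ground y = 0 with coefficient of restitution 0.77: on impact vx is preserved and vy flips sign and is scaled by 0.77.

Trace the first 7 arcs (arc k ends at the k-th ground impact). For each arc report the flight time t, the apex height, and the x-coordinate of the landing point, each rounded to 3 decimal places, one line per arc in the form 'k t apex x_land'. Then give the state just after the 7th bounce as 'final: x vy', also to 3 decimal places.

Arc 1: start y=16.210, vy=14.170 → t=3.708, apex=26.249, x_land=36.526, impact vy=-22.913
  bounce: vy ← 0.77·22.913 = 17.643
Arc 2: start y=0.000, vy=17.643 → t=3.529, apex=15.563, x_land=71.283, impact vy=-17.643
  bounce: vy ← 0.77·17.643 = 13.585
Arc 3: start y=0.000, vy=13.585 → t=2.717, apex=9.227, x_land=98.045, impact vy=-13.585
  bounce: vy ← 0.77·13.585 = 10.460
Arc 4: start y=0.000, vy=10.460 → t=2.092, apex=5.471, x_land=118.652, impact vy=-10.460
  bounce: vy ← 0.77·10.460 = 8.054
Arc 5: start y=0.000, vy=8.054 → t=1.611, apex=3.244, x_land=134.519, impact vy=-8.054
  bounce: vy ← 0.77·8.054 = 6.202
Arc 6: start y=0.000, vy=6.202 → t=1.240, apex=1.923, x_land=146.737, impact vy=-6.202
  bounce: vy ← 0.77·6.202 = 4.776
Arc 7: start y=0.000, vy=4.776 → t=0.955, apex=1.140, x_land=156.145, impact vy=-4.776
  bounce: vy ← 0.77·4.776 = 3.677

1 3.708 26.249 36.526
2 3.529 15.563 71.283
3 2.717 9.227 98.045
4 2.092 5.471 118.652
5 1.611 3.244 134.519
6 1.240 1.923 146.737
7 0.955 1.140 156.145
final: 156.145 3.677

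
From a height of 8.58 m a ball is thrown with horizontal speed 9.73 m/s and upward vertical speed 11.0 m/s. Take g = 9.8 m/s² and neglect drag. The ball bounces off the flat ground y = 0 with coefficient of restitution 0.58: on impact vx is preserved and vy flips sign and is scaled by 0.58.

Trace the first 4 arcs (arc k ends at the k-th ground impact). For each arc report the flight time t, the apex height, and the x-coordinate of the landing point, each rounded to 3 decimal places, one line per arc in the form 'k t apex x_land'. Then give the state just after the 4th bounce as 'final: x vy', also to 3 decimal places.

Arc 1: start y=8.580, vy=11.000 → t=2.858, apex=14.753, x_land=27.805, impact vy=-17.005
  bounce: vy ← 0.58·17.005 = 9.863
Arc 2: start y=0.000, vy=9.863 → t=2.013, apex=4.963, x_land=47.390, impact vy=-9.863
  bounce: vy ← 0.58·9.863 = 5.720
Arc 3: start y=0.000, vy=5.720 → t=1.167, apex=1.670, x_land=58.749, impact vy=-5.720
  bounce: vy ← 0.58·5.720 = 3.318
Arc 4: start y=0.000, vy=3.318 → t=0.677, apex=0.562, x_land=65.337, impact vy=-3.318
  bounce: vy ← 0.58·3.318 = 1.924

1 2.858 14.753 27.805
2 2.013 4.963 47.390
3 1.167 1.670 58.749
4 0.677 0.562 65.337
final: 65.337 1.924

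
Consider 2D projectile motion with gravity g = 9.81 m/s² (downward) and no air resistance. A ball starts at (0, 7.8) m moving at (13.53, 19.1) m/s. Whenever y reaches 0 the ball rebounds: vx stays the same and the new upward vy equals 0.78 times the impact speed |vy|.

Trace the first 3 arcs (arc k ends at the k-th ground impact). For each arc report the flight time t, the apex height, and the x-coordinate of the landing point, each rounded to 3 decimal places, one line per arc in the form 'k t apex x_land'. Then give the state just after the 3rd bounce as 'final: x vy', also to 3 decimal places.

Arc 1: start y=7.800, vy=19.100 → t=4.267, apex=26.394, x_land=57.728, impact vy=-22.756
  bounce: vy ← 0.78·22.756 = 17.750
Arc 2: start y=0.000, vy=17.750 → t=3.619, apex=16.058, x_land=106.690, impact vy=-17.750
  bounce: vy ← 0.78·17.750 = 13.845
Arc 3: start y=0.000, vy=13.845 → t=2.823, apex=9.770, x_land=144.880, impact vy=-13.845
  bounce: vy ← 0.78·13.845 = 10.799

1 4.267 26.394 57.728
2 3.619 16.058 106.690
3 2.823 9.770 144.880
final: 144.880 10.799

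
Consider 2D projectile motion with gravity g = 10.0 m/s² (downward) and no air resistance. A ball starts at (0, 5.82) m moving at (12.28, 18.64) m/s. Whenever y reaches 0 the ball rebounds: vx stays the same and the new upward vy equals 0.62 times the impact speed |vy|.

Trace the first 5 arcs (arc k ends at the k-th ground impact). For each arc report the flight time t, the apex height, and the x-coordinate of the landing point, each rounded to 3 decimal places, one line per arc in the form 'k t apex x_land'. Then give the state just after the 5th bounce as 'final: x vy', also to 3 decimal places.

1 4.018 23.192 49.338
2 2.671 8.915 82.133
3 1.656 3.427 102.466
4 1.027 1.317 115.072
5 0.636 0.506 122.888
final: 122.888 1.973

Arc 1: start y=5.820, vy=18.640 → t=4.018, apex=23.192, x_land=49.338, impact vy=-21.537
  bounce: vy ← 0.62·21.537 = 13.353
Arc 2: start y=0.000, vy=13.353 → t=2.671, apex=8.915, x_land=82.133, impact vy=-13.353
  bounce: vy ← 0.62·13.353 = 8.279
Arc 3: start y=0.000, vy=8.279 → t=1.656, apex=3.427, x_land=102.466, impact vy=-8.279
  bounce: vy ← 0.62·8.279 = 5.133
Arc 4: start y=0.000, vy=5.133 → t=1.027, apex=1.317, x_land=115.072, impact vy=-5.133
  bounce: vy ← 0.62·5.133 = 3.182
Arc 5: start y=0.000, vy=3.182 → t=0.636, apex=0.506, x_land=122.888, impact vy=-3.182
  bounce: vy ← 0.62·3.182 = 1.973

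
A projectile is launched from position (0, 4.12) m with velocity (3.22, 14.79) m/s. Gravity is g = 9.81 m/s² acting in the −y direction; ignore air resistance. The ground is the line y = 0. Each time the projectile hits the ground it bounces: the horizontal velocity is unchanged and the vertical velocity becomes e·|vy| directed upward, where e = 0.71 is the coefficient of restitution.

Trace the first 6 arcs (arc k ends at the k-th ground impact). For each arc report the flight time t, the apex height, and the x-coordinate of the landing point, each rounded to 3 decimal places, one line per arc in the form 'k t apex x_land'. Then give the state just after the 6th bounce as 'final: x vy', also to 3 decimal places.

1 3.272 15.269 10.536
2 2.505 7.697 18.603
3 1.779 3.880 24.331
4 1.263 1.956 28.398
5 0.897 0.986 31.285
6 0.637 0.497 33.335
final: 33.335 2.217

Arc 1: start y=4.120, vy=14.790 → t=3.272, apex=15.269, x_land=10.536, impact vy=-17.308
  bounce: vy ← 0.71·17.308 = 12.289
Arc 2: start y=0.000, vy=12.289 → t=2.505, apex=7.697, x_land=18.603, impact vy=-12.289
  bounce: vy ← 0.71·12.289 = 8.725
Arc 3: start y=0.000, vy=8.725 → t=1.779, apex=3.880, x_land=24.331, impact vy=-8.725
  bounce: vy ← 0.71·8.725 = 6.195
Arc 4: start y=0.000, vy=6.195 → t=1.263, apex=1.956, x_land=28.398, impact vy=-6.195
  bounce: vy ← 0.71·6.195 = 4.398
Arc 5: start y=0.000, vy=4.398 → t=0.897, apex=0.986, x_land=31.285, impact vy=-4.398
  bounce: vy ← 0.71·4.398 = 3.123
Arc 6: start y=0.000, vy=3.123 → t=0.637, apex=0.497, x_land=33.335, impact vy=-3.123
  bounce: vy ← 0.71·3.123 = 2.217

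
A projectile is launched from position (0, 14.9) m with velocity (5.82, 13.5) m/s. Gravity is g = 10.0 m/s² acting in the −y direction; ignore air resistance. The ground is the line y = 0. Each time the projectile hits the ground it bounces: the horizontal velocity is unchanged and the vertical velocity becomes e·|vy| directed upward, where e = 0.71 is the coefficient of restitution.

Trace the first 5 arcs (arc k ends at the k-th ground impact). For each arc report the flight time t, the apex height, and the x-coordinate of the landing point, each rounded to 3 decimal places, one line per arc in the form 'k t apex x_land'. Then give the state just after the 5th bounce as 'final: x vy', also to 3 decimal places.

1 3.541 24.013 20.611
2 3.112 12.105 38.722
3 2.209 6.102 51.581
4 1.569 3.076 60.711
5 1.114 1.551 67.193
final: 67.193 3.954

Arc 1: start y=14.900, vy=13.500 → t=3.541, apex=24.013, x_land=20.611, impact vy=-21.915
  bounce: vy ← 0.71·21.915 = 15.559
Arc 2: start y=0.000, vy=15.559 → t=3.112, apex=12.105, x_land=38.722, impact vy=-15.559
  bounce: vy ← 0.71·15.559 = 11.047
Arc 3: start y=0.000, vy=11.047 → t=2.209, apex=6.102, x_land=51.581, impact vy=-11.047
  bounce: vy ← 0.71·11.047 = 7.843
Arc 4: start y=0.000, vy=7.843 → t=1.569, apex=3.076, x_land=60.711, impact vy=-7.843
  bounce: vy ← 0.71·7.843 = 5.569
Arc 5: start y=0.000, vy=5.569 → t=1.114, apex=1.551, x_land=67.193, impact vy=-5.569
  bounce: vy ← 0.71·5.569 = 3.954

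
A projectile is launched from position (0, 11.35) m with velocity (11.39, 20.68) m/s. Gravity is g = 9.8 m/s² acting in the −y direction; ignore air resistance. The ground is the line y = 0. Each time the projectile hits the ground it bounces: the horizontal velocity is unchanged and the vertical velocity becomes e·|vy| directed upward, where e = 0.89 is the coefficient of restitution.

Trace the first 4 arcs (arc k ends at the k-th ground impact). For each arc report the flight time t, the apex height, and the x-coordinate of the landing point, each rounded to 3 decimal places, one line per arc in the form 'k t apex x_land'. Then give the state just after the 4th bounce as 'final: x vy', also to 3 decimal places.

Arc 1: start y=11.350, vy=20.680 → t=4.712, apex=33.170, x_land=53.670, impact vy=-25.497
  bounce: vy ← 0.89·25.497 = 22.693
Arc 2: start y=0.000, vy=22.693 → t=4.631, apex=26.274, x_land=106.419, impact vy=-22.693
  bounce: vy ← 0.89·22.693 = 20.197
Arc 3: start y=0.000, vy=20.197 → t=4.122, apex=20.811, x_land=153.365, impact vy=-20.197
  bounce: vy ← 0.89·20.197 = 17.975
Arc 4: start y=0.000, vy=17.975 → t=3.668, apex=16.485, x_land=195.148, impact vy=-17.975
  bounce: vy ← 0.89·17.975 = 15.998

1 4.712 33.170 53.670
2 4.631 26.274 106.419
3 4.122 20.811 153.365
4 3.668 16.485 195.148
final: 195.148 15.998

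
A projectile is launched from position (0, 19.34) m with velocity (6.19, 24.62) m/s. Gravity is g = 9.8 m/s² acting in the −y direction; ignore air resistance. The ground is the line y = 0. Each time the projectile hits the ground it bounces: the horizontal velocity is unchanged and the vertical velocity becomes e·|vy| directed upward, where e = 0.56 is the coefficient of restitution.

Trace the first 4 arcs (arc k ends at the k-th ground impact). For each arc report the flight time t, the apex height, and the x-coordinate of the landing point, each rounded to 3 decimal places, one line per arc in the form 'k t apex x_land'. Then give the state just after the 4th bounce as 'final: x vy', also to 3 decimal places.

Arc 1: start y=19.340, vy=24.620 → t=5.715, apex=50.266, x_land=35.377, impact vy=-31.388
  bounce: vy ← 0.56·31.388 = 17.577
Arc 2: start y=0.000, vy=17.577 → t=3.587, apex=15.763, x_land=57.581, impact vy=-17.577
  bounce: vy ← 0.56·17.577 = 9.843
Arc 3: start y=0.000, vy=9.843 → t=2.009, apex=4.943, x_land=70.016, impact vy=-9.843
  bounce: vy ← 0.56·9.843 = 5.512
Arc 4: start y=0.000, vy=5.512 → t=1.125, apex=1.550, x_land=76.979, impact vy=-5.512
  bounce: vy ← 0.56·5.512 = 3.087

1 5.715 50.266 35.377
2 3.587 15.763 57.581
3 2.009 4.943 70.016
4 1.125 1.550 76.979
final: 76.979 3.087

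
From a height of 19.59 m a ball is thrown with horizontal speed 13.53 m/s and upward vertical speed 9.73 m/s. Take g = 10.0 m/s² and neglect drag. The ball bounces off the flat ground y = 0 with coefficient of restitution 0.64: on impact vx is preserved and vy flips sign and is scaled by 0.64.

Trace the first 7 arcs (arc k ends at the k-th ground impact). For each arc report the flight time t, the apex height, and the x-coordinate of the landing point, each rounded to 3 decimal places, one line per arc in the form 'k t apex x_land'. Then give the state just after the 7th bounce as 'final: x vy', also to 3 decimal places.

Arc 1: start y=19.590, vy=9.730 → t=3.179, apex=24.324, x_land=43.007, impact vy=-22.056
  bounce: vy ← 0.64·22.056 = 14.116
Arc 2: start y=0.000, vy=14.116 → t=2.823, apex=9.963, x_land=81.204, impact vy=-14.116
  bounce: vy ← 0.64·14.116 = 9.034
Arc 3: start y=0.000, vy=9.034 → t=1.807, apex=4.081, x_land=105.651, impact vy=-9.034
  bounce: vy ← 0.64·9.034 = 5.782
Arc 4: start y=0.000, vy=5.782 → t=1.156, apex=1.672, x_land=121.297, impact vy=-5.782
  bounce: vy ← 0.64·5.782 = 3.700
Arc 5: start y=0.000, vy=3.700 → t=0.740, apex=0.685, x_land=131.310, impact vy=-3.700
  bounce: vy ← 0.64·3.700 = 2.368
Arc 6: start y=0.000, vy=2.368 → t=0.474, apex=0.280, x_land=137.718, impact vy=-2.368
  bounce: vy ← 0.64·2.368 = 1.516
Arc 7: start y=0.000, vy=1.516 → t=0.303, apex=0.115, x_land=141.820, impact vy=-1.516
  bounce: vy ← 0.64·1.516 = 0.970

1 3.179 24.324 43.007
2 2.823 9.963 81.204
3 1.807 4.081 105.651
4 1.156 1.672 121.297
5 0.740 0.685 131.310
6 0.474 0.280 137.718
7 0.303 0.115 141.820
final: 141.820 0.970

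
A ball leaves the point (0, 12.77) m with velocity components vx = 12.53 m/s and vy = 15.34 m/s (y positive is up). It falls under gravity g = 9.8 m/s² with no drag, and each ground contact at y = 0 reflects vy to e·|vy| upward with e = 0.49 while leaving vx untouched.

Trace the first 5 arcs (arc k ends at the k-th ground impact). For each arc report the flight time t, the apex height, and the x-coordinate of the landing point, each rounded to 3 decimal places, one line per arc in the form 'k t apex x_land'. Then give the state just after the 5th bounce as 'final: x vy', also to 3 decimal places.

1 3.814 24.776 47.789
2 2.204 5.949 75.400
3 1.080 1.428 88.930
4 0.529 0.343 95.560
5 0.259 0.082 98.808
final: 98.808 0.622

Arc 1: start y=12.770, vy=15.340 → t=3.814, apex=24.776, x_land=47.789, impact vy=-22.037
  bounce: vy ← 0.49·22.037 = 10.798
Arc 2: start y=0.000, vy=10.798 → t=2.204, apex=5.949, x_land=75.400, impact vy=-10.798
  bounce: vy ← 0.49·10.798 = 5.291
Arc 3: start y=0.000, vy=5.291 → t=1.080, apex=1.428, x_land=88.930, impact vy=-5.291
  bounce: vy ← 0.49·5.291 = 2.593
Arc 4: start y=0.000, vy=2.593 → t=0.529, apex=0.343, x_land=95.560, impact vy=-2.593
  bounce: vy ← 0.49·2.593 = 1.270
Arc 5: start y=0.000, vy=1.270 → t=0.259, apex=0.082, x_land=98.808, impact vy=-1.270
  bounce: vy ← 0.49·1.270 = 0.622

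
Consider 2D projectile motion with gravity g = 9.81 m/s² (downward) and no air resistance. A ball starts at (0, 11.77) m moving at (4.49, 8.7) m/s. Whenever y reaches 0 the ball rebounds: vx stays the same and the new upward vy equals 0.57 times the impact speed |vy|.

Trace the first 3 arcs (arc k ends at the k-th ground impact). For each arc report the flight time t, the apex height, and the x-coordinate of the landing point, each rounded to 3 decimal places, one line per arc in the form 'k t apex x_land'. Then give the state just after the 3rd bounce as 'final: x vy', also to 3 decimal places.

Arc 1: start y=11.770, vy=8.700 → t=2.672, apex=15.628, x_land=11.996, impact vy=-17.510
  bounce: vy ← 0.57·17.510 = 9.981
Arc 2: start y=0.000, vy=9.981 → t=2.035, apex=5.077, x_land=21.133, impact vy=-9.981
  bounce: vy ← 0.57·9.981 = 5.689
Arc 3: start y=0.000, vy=5.689 → t=1.160, apex=1.650, x_land=26.341, impact vy=-5.689
  bounce: vy ← 0.57·5.689 = 3.243

1 2.672 15.628 11.996
2 2.035 5.077 21.133
3 1.160 1.650 26.341
final: 26.341 3.243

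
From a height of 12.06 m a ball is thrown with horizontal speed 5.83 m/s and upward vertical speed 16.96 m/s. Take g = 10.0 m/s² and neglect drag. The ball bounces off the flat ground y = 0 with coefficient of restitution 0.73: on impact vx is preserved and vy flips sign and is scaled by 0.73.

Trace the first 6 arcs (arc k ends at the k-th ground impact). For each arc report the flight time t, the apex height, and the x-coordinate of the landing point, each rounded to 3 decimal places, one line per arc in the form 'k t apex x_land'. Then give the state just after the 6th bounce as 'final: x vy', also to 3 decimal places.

1 3.996 26.442 23.295
2 3.357 14.091 42.869
3 2.451 7.509 57.158
4 1.789 4.002 67.589
5 1.306 2.132 75.204
6 0.953 1.136 80.763
final: 80.763 3.480

Arc 1: start y=12.060, vy=16.960 → t=3.996, apex=26.442, x_land=23.295, impact vy=-22.997
  bounce: vy ← 0.73·22.997 = 16.787
Arc 2: start y=0.000, vy=16.787 → t=3.357, apex=14.091, x_land=42.869, impact vy=-16.787
  bounce: vy ← 0.73·16.787 = 12.255
Arc 3: start y=0.000, vy=12.255 → t=2.451, apex=7.509, x_land=57.158, impact vy=-12.255
  bounce: vy ← 0.73·12.255 = 8.946
Arc 4: start y=0.000, vy=8.946 → t=1.789, apex=4.002, x_land=67.589, impact vy=-8.946
  bounce: vy ← 0.73·8.946 = 6.531
Arc 5: start y=0.000, vy=6.531 → t=1.306, apex=2.132, x_land=75.204, impact vy=-6.531
  bounce: vy ← 0.73·6.531 = 4.767
Arc 6: start y=0.000, vy=4.767 → t=0.953, apex=1.136, x_land=80.763, impact vy=-4.767
  bounce: vy ← 0.73·4.767 = 3.480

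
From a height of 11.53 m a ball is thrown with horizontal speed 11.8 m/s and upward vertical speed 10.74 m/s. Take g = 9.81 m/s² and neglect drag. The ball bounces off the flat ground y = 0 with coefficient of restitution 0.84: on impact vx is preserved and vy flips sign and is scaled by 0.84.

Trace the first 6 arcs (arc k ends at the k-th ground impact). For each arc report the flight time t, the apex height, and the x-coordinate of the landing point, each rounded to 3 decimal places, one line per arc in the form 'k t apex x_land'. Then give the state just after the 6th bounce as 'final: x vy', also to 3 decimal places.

Arc 1: start y=11.530, vy=10.740 → t=2.979, apex=17.409, x_land=35.149, impact vy=-18.482
  bounce: vy ← 0.84·18.482 = 15.524
Arc 2: start y=0.000, vy=15.524 → t=3.165, apex=12.284, x_land=72.497, impact vy=-15.524
  bounce: vy ← 0.84·15.524 = 13.041
Arc 3: start y=0.000, vy=13.041 → t=2.659, apex=8.667, x_land=103.868, impact vy=-13.041
  bounce: vy ← 0.84·13.041 = 10.954
Arc 4: start y=0.000, vy=10.954 → t=2.233, apex=6.116, x_land=130.221, impact vy=-10.954
  bounce: vy ← 0.84·10.954 = 9.201
Arc 5: start y=0.000, vy=9.201 → t=1.876, apex=4.315, x_land=152.357, impact vy=-9.201
  bounce: vy ← 0.84·9.201 = 7.729
Arc 6: start y=0.000, vy=7.729 → t=1.576, apex=3.045, x_land=170.951, impact vy=-7.729
  bounce: vy ← 0.84·7.729 = 6.493

1 2.979 17.409 35.149
2 3.165 12.284 72.497
3 2.659 8.667 103.868
4 2.233 6.116 130.221
5 1.876 4.315 152.357
6 1.576 3.045 170.951
final: 170.951 6.493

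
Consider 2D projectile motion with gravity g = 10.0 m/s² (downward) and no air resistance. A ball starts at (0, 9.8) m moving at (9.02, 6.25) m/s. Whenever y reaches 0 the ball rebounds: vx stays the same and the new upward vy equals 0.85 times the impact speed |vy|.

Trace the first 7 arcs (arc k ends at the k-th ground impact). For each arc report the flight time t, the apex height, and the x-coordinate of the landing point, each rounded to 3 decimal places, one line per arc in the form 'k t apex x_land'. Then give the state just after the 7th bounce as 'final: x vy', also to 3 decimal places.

1 2.158 11.753 19.467
2 2.606 8.492 42.976
3 2.215 6.135 62.960
4 1.883 4.433 79.945
5 1.601 3.203 94.383
6 1.361 2.314 106.656
7 1.156 1.672 117.087
final: 117.087 4.915

Arc 1: start y=9.800, vy=6.250 → t=2.158, apex=11.753, x_land=19.467, impact vy=-15.332
  bounce: vy ← 0.85·15.332 = 13.032
Arc 2: start y=0.000, vy=13.032 → t=2.606, apex=8.492, x_land=42.976, impact vy=-13.032
  bounce: vy ← 0.85·13.032 = 11.077
Arc 3: start y=0.000, vy=11.077 → t=2.215, apex=6.135, x_land=62.960, impact vy=-11.077
  bounce: vy ← 0.85·11.077 = 9.416
Arc 4: start y=0.000, vy=9.416 → t=1.883, apex=4.433, x_land=79.945, impact vy=-9.416
  bounce: vy ← 0.85·9.416 = 8.003
Arc 5: start y=0.000, vy=8.003 → t=1.601, apex=3.203, x_land=94.383, impact vy=-8.003
  bounce: vy ← 0.85·8.003 = 6.803
Arc 6: start y=0.000, vy=6.803 → t=1.361, apex=2.314, x_land=106.656, impact vy=-6.803
  bounce: vy ← 0.85·6.803 = 5.782
Arc 7: start y=0.000, vy=5.782 → t=1.156, apex=1.672, x_land=117.087, impact vy=-5.782
  bounce: vy ← 0.85·5.782 = 4.915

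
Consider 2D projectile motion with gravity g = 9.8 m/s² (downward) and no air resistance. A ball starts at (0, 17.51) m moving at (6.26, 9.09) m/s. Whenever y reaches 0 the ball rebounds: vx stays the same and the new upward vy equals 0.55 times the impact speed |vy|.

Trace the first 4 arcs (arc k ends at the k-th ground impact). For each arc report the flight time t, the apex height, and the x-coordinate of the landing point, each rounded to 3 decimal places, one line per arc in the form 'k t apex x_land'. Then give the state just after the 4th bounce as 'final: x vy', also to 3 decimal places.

1 3.033 21.726 18.988
2 2.316 6.572 33.488
3 1.274 1.988 41.462
4 0.701 0.601 45.848
final: 45.848 1.888

Arc 1: start y=17.510, vy=9.090 → t=3.033, apex=21.726, x_land=18.988, impact vy=-20.636
  bounce: vy ← 0.55·20.636 = 11.350
Arc 2: start y=0.000, vy=11.350 → t=2.316, apex=6.572, x_land=33.488, impact vy=-11.350
  bounce: vy ← 0.55·11.350 = 6.242
Arc 3: start y=0.000, vy=6.242 → t=1.274, apex=1.988, x_land=41.462, impact vy=-6.242
  bounce: vy ← 0.55·6.242 = 3.433
Arc 4: start y=0.000, vy=3.433 → t=0.701, apex=0.601, x_land=45.848, impact vy=-3.433
  bounce: vy ← 0.55·3.433 = 1.888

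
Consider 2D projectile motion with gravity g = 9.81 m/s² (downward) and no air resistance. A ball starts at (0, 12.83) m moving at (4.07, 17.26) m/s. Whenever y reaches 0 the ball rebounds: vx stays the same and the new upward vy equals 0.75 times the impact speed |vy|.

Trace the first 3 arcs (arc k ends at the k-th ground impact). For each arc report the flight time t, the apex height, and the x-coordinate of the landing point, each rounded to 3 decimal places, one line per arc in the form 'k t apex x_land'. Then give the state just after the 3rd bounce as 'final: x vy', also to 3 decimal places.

1 4.149 28.014 16.887
2 3.585 15.758 31.477
3 2.689 8.864 42.420
final: 42.420 9.891

Arc 1: start y=12.830, vy=17.260 → t=4.149, apex=28.014, x_land=16.887, impact vy=-23.444
  bounce: vy ← 0.75·23.444 = 17.583
Arc 2: start y=0.000, vy=17.583 → t=3.585, apex=15.758, x_land=31.477, impact vy=-17.583
  bounce: vy ← 0.75·17.583 = 13.187
Arc 3: start y=0.000, vy=13.187 → t=2.689, apex=8.864, x_land=42.420, impact vy=-13.187
  bounce: vy ← 0.75·13.187 = 9.891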